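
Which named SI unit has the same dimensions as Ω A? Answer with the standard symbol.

V

Ω = kg·m²·s⁻³·A⁻².
Combining: Ω·A = (kg·m²·s⁻³·A⁻²) · A = kg·m²·s⁻³·A⁻¹.
kg·m²·s⁻³·A⁻¹ is the base-SI form of the volt.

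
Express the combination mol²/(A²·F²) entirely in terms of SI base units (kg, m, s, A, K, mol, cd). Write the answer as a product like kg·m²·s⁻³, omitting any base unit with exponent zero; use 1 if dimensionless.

F = kg⁻¹·m⁻²·s⁴·A².
So F⁻² = kg²·m⁴·s⁻⁸·A⁻⁴.
Combining: mol²·A⁻²·F⁻² = mol² · A⁻² · (kg²·m⁴·s⁻⁸·A⁻⁴) = kg²·m⁴·s⁻⁸·A⁻⁶·mol².

kg²·m⁴·s⁻⁸·A⁻⁶·mol²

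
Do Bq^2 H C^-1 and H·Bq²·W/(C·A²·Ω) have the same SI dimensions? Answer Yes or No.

Yes

Left side:
  Bq = 1/s = s⁻¹ (activity is decays per second).
  So Bq² = s⁻².
  H = Wb/A (inductance = flux per current),
      = kg·m²·s⁻²·A⁻².
  C = A·s = s·A (charge = current × time).
  So C⁻¹ = s⁻¹·A⁻¹.
  Combining: Bq²·H·C⁻¹ = s⁻² · (kg·m²·s⁻²·A⁻²) · (s⁻¹·A⁻¹) = kg·m²·s⁻⁵·A⁻³.
Right side:
  C = A·s = s·A (charge = current × time).
  So C⁻¹ = s⁻¹·A⁻¹.
  Ω = V/A (resistance = voltage per current),
      = kg·m²·s⁻³·A⁻².
  So Ω⁻¹ = kg⁻¹·m⁻²·s³·A².
  H = Wb/A (inductance = flux per current),
      = kg·m²·s⁻²·A⁻².
  Bq = 1/s = s⁻¹ (activity is decays per second).
  So Bq² = s⁻².
  W = J/s (power = energy per time),
      = kg·m²·s⁻³.
  Combining: C⁻¹·A⁻²·Ω⁻¹·H·Bq²·W = (s⁻¹·A⁻¹) · A⁻² · (kg⁻¹·m⁻²·s³·A²) · (kg·m²·s⁻²·A⁻²) · s⁻² · (kg·m²·s⁻³) = kg·m²·s⁻⁵·A⁻³.
Both reduce to kg·m²·s⁻⁵·A⁻³.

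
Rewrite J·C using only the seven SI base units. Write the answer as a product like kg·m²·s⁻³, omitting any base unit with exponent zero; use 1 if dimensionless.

J = N·m (work = force × distance),
    = kg·m²·s⁻².
C = A·s = s·A (charge = current × time).
Combining: J·C = (kg·m²·s⁻²) · (s·A) = kg·m²·s⁻¹·A.

kg·m²·s⁻¹·A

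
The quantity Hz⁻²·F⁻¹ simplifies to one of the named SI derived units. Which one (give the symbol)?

Hz = 1/s = s⁻¹ (frequency is cycles per second).
So Hz⁻² = s².
F = C/V (capacitance = charge per voltage),
    = A·s/(kg·m²·s⁻³·A⁻¹) (substituting C and V),
    = kg⁻¹·m⁻²·s⁴·A².
So F⁻¹ = kg·m²·s⁻⁴·A⁻².
Combining: Hz⁻²·F⁻¹ = s² · (kg·m²·s⁻⁴·A⁻²) = kg·m²·s⁻²·A⁻².
kg·m²·s⁻²·A⁻² is the base-SI form of the henry.

H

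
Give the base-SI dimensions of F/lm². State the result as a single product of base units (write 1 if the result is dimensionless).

kg⁻¹·m⁻²·s⁴·A²·cd⁻²

lm = cd.
So lm⁻² = cd⁻².
F = kg⁻¹·m⁻²·s⁴·A².
Combining: lm⁻²·F = cd⁻² · (kg⁻¹·m⁻²·s⁴·A²) = kg⁻¹·m⁻²·s⁴·A²·cd⁻².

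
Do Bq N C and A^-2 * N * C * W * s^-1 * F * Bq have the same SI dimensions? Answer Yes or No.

Left side:
  Bq = 1/s = s⁻¹ (activity is decays per second).
  N = kg·m/s² = kg·m·s⁻² (force = mass × acceleration).
  C = A·s = s·A (charge = current × time).
  Combining: Bq·N·C = s⁻¹ · (kg·m·s⁻²) · (s·A) = kg·m·s⁻²·A.
Right side:
  N = kg·m/s² = kg·m·s⁻² (force = mass × acceleration).
  C = A·s = s·A (charge = current × time).
  W = J/s (power = energy per time),
      = kg·m²·s⁻³.
  F = C/V (capacitance = charge per voltage),
      = A·s/(kg·m²·s⁻³·A⁻¹) (substituting C and V),
      = kg⁻¹·m⁻²·s⁴·A².
  Bq = 1/s = s⁻¹ (activity is decays per second).
  Combining: A⁻²·N·C·W·s⁻¹·F·Bq = A⁻² · (kg·m·s⁻²) · (s·A) · (kg·m²·s⁻³) · s⁻¹ · (kg⁻¹·m⁻²·s⁴·A²) · s⁻¹ = kg·m·s⁻²·A.
Both reduce to kg·m·s⁻²·A.

Yes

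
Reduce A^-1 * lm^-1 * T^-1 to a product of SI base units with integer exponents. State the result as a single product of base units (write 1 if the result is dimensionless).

kg⁻¹·s²·cd⁻¹

lm = cd.
So lm⁻¹ = cd⁻¹.
T = kg·s⁻²·A⁻¹.
So T⁻¹ = kg⁻¹·s²·A.
Combining: A⁻¹·lm⁻¹·T⁻¹ = A⁻¹ · cd⁻¹ · (kg⁻¹·s²·A) = kg⁻¹·s²·cd⁻¹.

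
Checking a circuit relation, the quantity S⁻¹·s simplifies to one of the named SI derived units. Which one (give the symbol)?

H

S = kg⁻¹·m⁻²·s³·A².
So S⁻¹ = kg·m²·s⁻³·A⁻².
Combining: S⁻¹·s = (kg·m²·s⁻³·A⁻²) · s = kg·m²·s⁻²·A⁻².
kg·m²·s⁻²·A⁻² is the base-SI form of the henry.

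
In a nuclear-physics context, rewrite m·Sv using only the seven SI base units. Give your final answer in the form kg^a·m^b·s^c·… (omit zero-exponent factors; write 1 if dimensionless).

m³·s⁻²

Sv = J/kg (equivalent dose = energy per mass),
    = m²·s⁻².
Combining: m·Sv = m · (m²·s⁻²) = m³·s⁻².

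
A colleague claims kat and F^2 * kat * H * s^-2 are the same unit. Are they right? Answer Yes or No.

No

Left side:
  kat = s⁻¹·mol.
Right side:
  F = kg⁻¹·m⁻²·s⁴·A².
  So F² = kg⁻²·m⁻⁴·s⁸·A⁴.
  kat = s⁻¹·mol.
  H = kg·m²·s⁻²·A⁻².
  Combining: F²·kat·H·s⁻² = (kg⁻²·m⁻⁴·s⁸·A⁴) · (s⁻¹·mol) · (kg·m²·s⁻²·A⁻²) · s⁻² = kg⁻¹·m⁻²·s³·A²·mol.
Left is s⁻¹·mol; right is kg⁻¹·m⁻²·s³·A²·mol — different.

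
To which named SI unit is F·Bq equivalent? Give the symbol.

S

F = C/V (capacitance = charge per voltage),
    = A·s/(kg·m²·s⁻³·A⁻¹) (substituting C and V),
    = kg⁻¹·m⁻²·s⁴·A².
Bq = 1/s = s⁻¹ (activity is decays per second).
Combining: F·Bq = (kg⁻¹·m⁻²·s⁴·A²) · s⁻¹ = kg⁻¹·m⁻²·s³·A².
kg⁻¹·m⁻²·s³·A² is the base-SI form of the siemens.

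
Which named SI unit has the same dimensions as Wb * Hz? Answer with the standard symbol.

Wb = V·s (flux: a volt is a weber per second),
    = kg·m²·s⁻²·A⁻¹.
Hz = 1/s = s⁻¹ (frequency is cycles per second).
Combining: Wb·Hz = (kg·m²·s⁻²·A⁻¹) · s⁻¹ = kg·m²·s⁻³·A⁻¹.
kg·m²·s⁻³·A⁻¹ is the base-SI form of the volt.

V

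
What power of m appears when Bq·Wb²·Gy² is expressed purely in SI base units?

8

Bq = s⁻¹.
Wb = kg·m²·s⁻²·A⁻¹.
So Wb² = kg²·m⁴·s⁻⁴·A⁻².
Gy = m²·s⁻².
So Gy² = m⁴·s⁻⁴.
Combining: Bq·Wb²·Gy² = s⁻¹ · (kg²·m⁴·s⁻⁴·A⁻²) · (m⁴·s⁻⁴) = kg²·m⁸·s⁻⁹·A⁻².
The exponent of m is 8.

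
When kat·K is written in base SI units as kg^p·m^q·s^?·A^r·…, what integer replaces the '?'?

kat = s⁻¹·mol.
Combining: kat·K = (s⁻¹·mol) · K = s⁻¹·K·mol.
The exponent of s is -1.

-1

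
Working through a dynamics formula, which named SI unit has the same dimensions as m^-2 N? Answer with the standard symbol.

N = kg·m/s² = kg·m·s⁻² (force = mass × acceleration).
Combining: m⁻²·N = m⁻² · (kg·m·s⁻²) = kg·m⁻¹·s⁻².
kg·m⁻¹·s⁻² is the base-SI form of the pascal.

Pa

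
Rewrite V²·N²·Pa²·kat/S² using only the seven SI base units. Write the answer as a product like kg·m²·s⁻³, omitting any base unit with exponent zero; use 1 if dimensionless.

V = W/A (potential = power per current),
    = kg·m²·s⁻³·A⁻¹.
So V² = kg²·m⁴·s⁻⁶·A⁻².
S = 1/Ω (conductance is reciprocal resistance),
    = kg⁻¹·m⁻²·s³·A².
So S⁻² = kg²·m⁴·s⁻⁶·A⁻⁴.
N = kg·m/s² = kg·m·s⁻² (force = mass × acceleration).
So N² = kg²·m²·s⁻⁴.
Pa = N/m² (pressure = force per area),
    = kg·m⁻¹·s⁻².
So Pa² = kg²·m⁻²·s⁻⁴.
kat = mol/s = s⁻¹·mol (catalytic activity).
Combining: V²·S⁻²·N²·Pa²·kat = (kg²·m⁴·s⁻⁶·A⁻²) · (kg²·m⁴·s⁻⁶·A⁻⁴) · (kg²·m²·s⁻⁴) · (kg²·m⁻²·s⁻⁴) · (s⁻¹·mol) = kg⁸·m⁸·s⁻²¹·A⁻⁶·mol.

kg⁸·m⁸·s⁻²¹·A⁻⁶·mol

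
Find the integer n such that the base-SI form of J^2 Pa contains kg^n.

J = kg·m²·s⁻².
So J² = kg²·m⁴·s⁻⁴.
Pa = kg·m⁻¹·s⁻².
Combining: J²·Pa = (kg²·m⁴·s⁻⁴) · (kg·m⁻¹·s⁻²) = kg³·m³·s⁻⁶.
The exponent of kg is 3.

3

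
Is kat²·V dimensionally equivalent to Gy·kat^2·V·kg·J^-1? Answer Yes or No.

Yes

Left side:
  kat = mol/s = s⁻¹·mol (catalytic activity).
  So kat² = s⁻²·mol².
  V = W/A (potential = power per current),
      = kg·m²·s⁻³·A⁻¹.
  Combining: kat²·V = (s⁻²·mol²) · (kg·m²·s⁻³·A⁻¹) = kg·m²·s⁻⁵·A⁻¹·mol².
Right side:
  Gy = J/kg (absorbed dose = energy per mass),
      = m²·s⁻².
  kat = mol/s = s⁻¹·mol (catalytic activity).
  So kat² = s⁻²·mol².
  V = W/A (potential = power per current),
      = kg·m²·s⁻³·A⁻¹.
  J = N·m (work = force × distance),
      = kg·m²·s⁻².
  So J⁻¹ = kg⁻¹·m⁻²·s².
  Combining: Gy·kat²·V·kg·J⁻¹ = (m²·s⁻²) · (s⁻²·mol²) · (kg·m²·s⁻³·A⁻¹) · kg · (kg⁻¹·m⁻²·s²) = kg·m²·s⁻⁵·A⁻¹·mol².
Both reduce to kg·m²·s⁻⁵·A⁻¹·mol².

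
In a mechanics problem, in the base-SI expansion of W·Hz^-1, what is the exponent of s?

-2

W = J/s (power = energy per time),
    = kg·m²·s⁻³.
Hz = 1/s = s⁻¹ (frequency is cycles per second).
So Hz⁻¹ = s.
Combining: W·Hz⁻¹ = (kg·m²·s⁻³) · s = kg·m²·s⁻².
The exponent of s is -2.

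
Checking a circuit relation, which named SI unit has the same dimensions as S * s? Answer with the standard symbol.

S = kg⁻¹·m⁻²·s³·A².
Combining: S·s = (kg⁻¹·m⁻²·s³·A²) · s = kg⁻¹·m⁻²·s⁴·A².
kg⁻¹·m⁻²·s⁴·A² is the base-SI form of the farad.

F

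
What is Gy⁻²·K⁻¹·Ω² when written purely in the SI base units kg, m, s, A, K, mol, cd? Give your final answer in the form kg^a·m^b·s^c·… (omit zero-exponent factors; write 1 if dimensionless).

Gy = J/kg (absorbed dose = energy per mass),
    = m²·s⁻².
So Gy⁻² = m⁻⁴·s⁴.
Ω = V/A (resistance = voltage per current),
    = kg·m²·s⁻³·A⁻².
So Ω² = kg²·m⁴·s⁻⁶·A⁻⁴.
Combining: Gy⁻²·K⁻¹·Ω² = (m⁻⁴·s⁴) · K⁻¹ · (kg²·m⁴·s⁻⁶·A⁻⁴) = kg²·s⁻²·A⁻⁴·K⁻¹.

kg²·s⁻²·A⁻⁴·K⁻¹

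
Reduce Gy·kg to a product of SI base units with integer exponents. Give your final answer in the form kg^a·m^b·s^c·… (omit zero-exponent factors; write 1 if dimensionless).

Gy = J/kg (absorbed dose = energy per mass),
    = m²·s⁻².
Combining: Gy·kg = (m²·s⁻²) · kg = kg·m²·s⁻².

kg·m²·s⁻²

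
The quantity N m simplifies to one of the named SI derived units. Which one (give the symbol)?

N = kg·m/s² = kg·m·s⁻² (force = mass × acceleration).
Combining: N·m = (kg·m·s⁻²) · m = kg·m²·s⁻².
kg·m²·s⁻² is the base-SI form of the joule.

J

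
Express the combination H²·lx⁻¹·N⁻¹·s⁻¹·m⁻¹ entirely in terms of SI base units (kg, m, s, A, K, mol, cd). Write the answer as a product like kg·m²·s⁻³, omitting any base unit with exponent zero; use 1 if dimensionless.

H = Wb/A (inductance = flux per current),
    = kg·m²·s⁻²·A⁻².
So H² = kg²·m⁴·s⁻⁴·A⁻⁴.
lx = lm/m² (illuminance = luminous flux per area),
    = m⁻²·cd.
So lx⁻¹ = m²·cd⁻¹.
N = kg·m/s² = kg·m·s⁻² (force = mass × acceleration).
So N⁻¹ = kg⁻¹·m⁻¹·s².
Combining: H²·lx⁻¹·N⁻¹·s⁻¹·m⁻¹ = (kg²·m⁴·s⁻⁴·A⁻⁴) · (m²·cd⁻¹) · (kg⁻¹·m⁻¹·s²) · s⁻¹ · m⁻¹ = kg·m⁴·s⁻³·A⁻⁴·cd⁻¹.

kg·m⁴·s⁻³·A⁻⁴·cd⁻¹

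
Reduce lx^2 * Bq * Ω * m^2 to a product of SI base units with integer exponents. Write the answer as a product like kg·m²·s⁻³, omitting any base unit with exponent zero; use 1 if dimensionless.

kg·s⁻⁴·A⁻²·cd²

lx = m⁻²·cd.
So lx² = m⁻⁴·cd².
Bq = s⁻¹.
Ω = kg·m²·s⁻³·A⁻².
Combining: lx²·Bq·Ω·m² = (m⁻⁴·cd²) · s⁻¹ · (kg·m²·s⁻³·A⁻²) · m² = kg·s⁻⁴·A⁻²·cd².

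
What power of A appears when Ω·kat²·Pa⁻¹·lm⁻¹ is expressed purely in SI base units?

-2

Ω = kg·m²·s⁻³·A⁻².
kat = s⁻¹·mol.
So kat² = s⁻²·mol².
Pa = kg·m⁻¹·s⁻².
So Pa⁻¹ = kg⁻¹·m·s².
lm = cd.
So lm⁻¹ = cd⁻¹.
Combining: Ω·kat²·Pa⁻¹·lm⁻¹ = (kg·m²·s⁻³·A⁻²) · (s⁻²·mol²) · (kg⁻¹·m·s²) · cd⁻¹ = m³·s⁻³·A⁻²·mol²·cd⁻¹.
The exponent of A is -2.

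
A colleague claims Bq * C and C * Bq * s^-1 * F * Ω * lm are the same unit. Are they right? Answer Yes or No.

No

Left side:
  Bq = 1/s = s⁻¹ (activity is decays per second).
  C = A·s = s·A (charge = current × time).
  Combining: Bq·C = s⁻¹ · (s·A) = A.
Right side:
  C = A·s = s·A (charge = current × time).
  Bq = 1/s = s⁻¹ (activity is decays per second).
  F = C/V (capacitance = charge per voltage),
      = A·s/(kg·m²·s⁻³·A⁻¹) (substituting C and V),
      = kg⁻¹·m⁻²·s⁴·A².
  Ω = V/A (resistance = voltage per current),
      = kg·m²·s⁻³·A⁻².
  lm = cd·sr = cd (luminous flux; sr is dimensionless).
  Combining: C·Bq·s⁻¹·F·Ω·lm = (s·A) · s⁻¹ · s⁻¹ · (kg⁻¹·m⁻²·s⁴·A²) · (kg·m²·s⁻³·A⁻²) · cd = A·cd.
Left is A; right is A·cd — different.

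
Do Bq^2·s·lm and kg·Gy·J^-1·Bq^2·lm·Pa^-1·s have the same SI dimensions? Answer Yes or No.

Left side:
  Bq = 1/s = s⁻¹ (activity is decays per second).
  So Bq² = s⁻².
  lm = cd·sr = cd (luminous flux; sr is dimensionless).
  Combining: Bq²·s·lm = s⁻² · s · cd = s⁻¹·cd.
Right side:
  Gy = J/kg (absorbed dose = energy per mass),
      = m²·s⁻².
  J = N·m (work = force × distance),
      = kg·m²·s⁻².
  So J⁻¹ = kg⁻¹·m⁻²·s².
  Bq = 1/s = s⁻¹ (activity is decays per second).
  So Bq² = s⁻².
  lm = cd·sr = cd (luminous flux; sr is dimensionless).
  Pa = N/m² (pressure = force per area),
      = kg·m⁻¹·s⁻².
  So Pa⁻¹ = kg⁻¹·m·s².
  Combining: kg·Gy·J⁻¹·Bq²·lm·Pa⁻¹·s = kg · (m²·s⁻²) · (kg⁻¹·m⁻²·s²) · s⁻² · cd · (kg⁻¹·m·s²) · s = kg⁻¹·m·s·cd.
Left is s⁻¹·cd; right is kg⁻¹·m·s·cd — different.

No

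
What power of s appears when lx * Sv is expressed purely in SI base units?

-2

lx = lm/m² (illuminance = luminous flux per area),
    = m⁻²·cd.
Sv = J/kg (equivalent dose = energy per mass),
    = m²·s⁻².
Combining: lx·Sv = (m⁻²·cd) · (m²·s⁻²) = s⁻²·cd.
The exponent of s is -2.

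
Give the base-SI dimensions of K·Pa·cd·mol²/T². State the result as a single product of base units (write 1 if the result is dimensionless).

T = Wb/m² (flux density = flux per area),
    = kg·s⁻²·A⁻¹.
So T⁻² = kg⁻²·s⁴·A².
Pa = N/m² (pressure = force per area),
    = kg·m⁻¹·s⁻².
Combining: K·T⁻²·Pa·cd·mol² = K · (kg⁻²·s⁴·A²) · (kg·m⁻¹·s⁻²) · cd · mol² = kg⁻¹·m⁻¹·s²·A²·K·mol²·cd.

kg⁻¹·m⁻¹·s²·A²·K·mol²·cd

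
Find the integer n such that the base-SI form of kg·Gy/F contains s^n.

Gy = J/kg (absorbed dose = energy per mass),
    = m²·s⁻².
F = C/V (capacitance = charge per voltage),
    = A·s/(kg·m²·s⁻³·A⁻¹) (substituting C and V),
    = kg⁻¹·m⁻²·s⁴·A².
So F⁻¹ = kg·m²·s⁻⁴·A⁻².
Combining: kg·Gy·F⁻¹ = kg · (m²·s⁻²) · (kg·m²·s⁻⁴·A⁻²) = kg²·m⁴·s⁻⁶·A⁻².
The exponent of s is -6.

-6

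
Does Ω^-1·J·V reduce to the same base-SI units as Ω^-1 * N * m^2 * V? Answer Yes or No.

Left side:
  Ω = V/A (resistance = voltage per current),
      = kg·m²·s⁻³·A⁻².
  So Ω⁻¹ = kg⁻¹·m⁻²·s³·A².
  J = N·m (work = force × distance),
      = kg·m²·s⁻².
  V = W/A (potential = power per current),
      = kg·m²·s⁻³·A⁻¹.
  Combining: Ω⁻¹·J·V = (kg⁻¹·m⁻²·s³·A²) · (kg·m²·s⁻²) · (kg·m²·s⁻³·A⁻¹) = kg·m²·s⁻²·A.
Right side:
  Ω = V/A (resistance = voltage per current),
      = kg·m²·s⁻³·A⁻².
  So Ω⁻¹ = kg⁻¹·m⁻²·s³·A².
  N = kg·m/s² = kg·m·s⁻² (force = mass × acceleration).
  V = W/A (potential = power per current),
      = kg·m²·s⁻³·A⁻¹.
  Combining: Ω⁻¹·N·m²·V = (kg⁻¹·m⁻²·s³·A²) · (kg·m·s⁻²) · m² · (kg·m²·s⁻³·A⁻¹) = kg·m³·s⁻²·A.
Left is kg·m²·s⁻²·A; right is kg·m³·s⁻²·A — different.

No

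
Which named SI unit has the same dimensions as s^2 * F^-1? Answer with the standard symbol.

F = C/V (capacitance = charge per voltage),
    = A·s/(kg·m²·s⁻³·A⁻¹) (substituting C and V),
    = kg⁻¹·m⁻²·s⁴·A².
So F⁻¹ = kg·m²·s⁻⁴·A⁻².
Combining: s²·F⁻¹ = s² · (kg·m²·s⁻⁴·A⁻²) = kg·m²·s⁻²·A⁻².
kg·m²·s⁻²·A⁻² is the base-SI form of the henry.

H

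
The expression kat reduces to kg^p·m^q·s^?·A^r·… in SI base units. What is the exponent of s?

kat = s⁻¹·mol.
The exponent of s is -1.

-1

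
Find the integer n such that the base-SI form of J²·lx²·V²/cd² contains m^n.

4

J = kg·m²·s⁻².
So J² = kg²·m⁴·s⁻⁴.
lx = m⁻²·cd.
So lx² = m⁻⁴·cd².
V = kg·m²·s⁻³·A⁻¹.
So V² = kg²·m⁴·s⁻⁶·A⁻².
Combining: J²·lx²·V²·cd⁻² = (kg²·m⁴·s⁻⁴) · (m⁻⁴·cd²) · (kg²·m⁴·s⁻⁶·A⁻²) · cd⁻² = kg⁴·m⁴·s⁻¹⁰·A⁻².
The exponent of m is 4.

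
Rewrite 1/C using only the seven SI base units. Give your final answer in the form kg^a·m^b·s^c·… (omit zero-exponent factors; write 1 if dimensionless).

s⁻¹·A⁻¹

C = A·s = s·A (charge = current × time).
So C⁻¹ = s⁻¹·A⁻¹.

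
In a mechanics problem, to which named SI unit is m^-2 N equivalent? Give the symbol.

N = kg·m/s² = kg·m·s⁻² (force = mass × acceleration).
Combining: m⁻²·N = m⁻² · (kg·m·s⁻²) = kg·m⁻¹·s⁻².
kg·m⁻¹·s⁻² is the base-SI form of the pascal.

Pa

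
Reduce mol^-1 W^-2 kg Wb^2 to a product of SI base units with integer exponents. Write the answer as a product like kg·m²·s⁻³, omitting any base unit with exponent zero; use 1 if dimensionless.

W = J/s (power = energy per time),
    = kg·m²·s⁻³.
So W⁻² = kg⁻²·m⁻⁴·s⁶.
Wb = V·s (flux: a volt is a weber per second),
    = kg·m²·s⁻²·A⁻¹.
So Wb² = kg²·m⁴·s⁻⁴·A⁻².
Combining: mol⁻¹·W⁻²·kg·Wb² = mol⁻¹ · (kg⁻²·m⁻⁴·s⁶) · kg · (kg²·m⁴·s⁻⁴·A⁻²) = kg·s²·A⁻²·mol⁻¹.

kg·s²·A⁻²·mol⁻¹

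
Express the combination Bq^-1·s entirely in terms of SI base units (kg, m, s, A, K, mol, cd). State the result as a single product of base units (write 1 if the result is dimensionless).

Bq = 1/s = s⁻¹ (activity is decays per second).
So Bq⁻¹ = s.
Combining: Bq⁻¹·s = s · s = s².

s²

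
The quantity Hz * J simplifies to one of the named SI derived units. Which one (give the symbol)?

Hz = 1/s = s⁻¹ (frequency is cycles per second).
J = N·m (work = force × distance),
    = kg·m²·s⁻².
Combining: Hz·J = s⁻¹ · (kg·m²·s⁻²) = kg·m²·s⁻³.
kg·m²·s⁻³ is the base-SI form of the watt.

W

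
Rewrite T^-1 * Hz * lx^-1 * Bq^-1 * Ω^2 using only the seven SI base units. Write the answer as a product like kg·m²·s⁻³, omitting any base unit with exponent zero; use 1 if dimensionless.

kg·m⁶·s⁻⁴·A⁻³·cd⁻¹

T = Wb/m² (flux density = flux per area),
    = kg·s⁻²·A⁻¹.
So T⁻¹ = kg⁻¹·s²·A.
Hz = 1/s = s⁻¹ (frequency is cycles per second).
lx = lm/m² (illuminance = luminous flux per area),
    = m⁻²·cd.
So lx⁻¹ = m²·cd⁻¹.
Bq = 1/s = s⁻¹ (activity is decays per second).
So Bq⁻¹ = s.
Ω = V/A (resistance = voltage per current),
    = kg·m²·s⁻³·A⁻².
So Ω² = kg²·m⁴·s⁻⁶·A⁻⁴.
Combining: T⁻¹·Hz·lx⁻¹·Bq⁻¹·Ω² = (kg⁻¹·s²·A) · s⁻¹ · (m²·cd⁻¹) · s · (kg²·m⁴·s⁻⁶·A⁻⁴) = kg·m⁶·s⁻⁴·A⁻³·cd⁻¹.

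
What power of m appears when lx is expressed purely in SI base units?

lx = lm/m² (illuminance = luminous flux per area),
    = m⁻²·cd.
The exponent of m is -2.

-2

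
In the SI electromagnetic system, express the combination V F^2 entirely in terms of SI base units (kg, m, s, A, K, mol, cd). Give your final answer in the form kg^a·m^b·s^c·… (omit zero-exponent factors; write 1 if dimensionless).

kg⁻¹·m⁻²·s⁵·A³

V = W/A (potential = power per current),
    = kg·m²·s⁻³·A⁻¹.
F = C/V (capacitance = charge per voltage),
    = A·s/(kg·m²·s⁻³·A⁻¹) (substituting C and V),
    = kg⁻¹·m⁻²·s⁴·A².
So F² = kg⁻²·m⁻⁴·s⁸·A⁴.
Combining: V·F² = (kg·m²·s⁻³·A⁻¹) · (kg⁻²·m⁻⁴·s⁸·A⁴) = kg⁻¹·m⁻²·s⁵·A³.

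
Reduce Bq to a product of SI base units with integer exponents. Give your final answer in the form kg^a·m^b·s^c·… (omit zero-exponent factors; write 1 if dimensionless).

Bq = s⁻¹.

s⁻¹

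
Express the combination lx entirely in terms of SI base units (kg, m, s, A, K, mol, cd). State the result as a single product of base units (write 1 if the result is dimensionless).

lx = lm/m² (illuminance = luminous flux per area),
    = m⁻²·cd.

m⁻²·cd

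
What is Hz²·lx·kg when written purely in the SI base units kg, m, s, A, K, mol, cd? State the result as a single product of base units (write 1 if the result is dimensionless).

Hz = 1/s = s⁻¹ (frequency is cycles per second).
So Hz² = s⁻².
lx = lm/m² (illuminance = luminous flux per area),
    = m⁻²·cd.
Combining: Hz²·lx·kg = s⁻² · (m⁻²·cd) · kg = kg·m⁻²·s⁻²·cd.

kg·m⁻²·s⁻²·cd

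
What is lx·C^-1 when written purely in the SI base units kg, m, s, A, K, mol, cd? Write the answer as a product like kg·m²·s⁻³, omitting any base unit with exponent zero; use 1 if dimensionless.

m⁻²·s⁻¹·A⁻¹·cd

lx = lm/m² (illuminance = luminous flux per area),
    = m⁻²·cd.
C = A·s = s·A (charge = current × time).
So C⁻¹ = s⁻¹·A⁻¹.
Combining: lx·C⁻¹ = (m⁻²·cd) · (s⁻¹·A⁻¹) = m⁻²·s⁻¹·A⁻¹·cd.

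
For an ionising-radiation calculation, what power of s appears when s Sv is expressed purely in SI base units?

-1

Sv = J/kg (equivalent dose = energy per mass),
    = m²·s⁻².
Combining: s·Sv = s · (m²·s⁻²) = m²·s⁻¹.
The exponent of s is -1.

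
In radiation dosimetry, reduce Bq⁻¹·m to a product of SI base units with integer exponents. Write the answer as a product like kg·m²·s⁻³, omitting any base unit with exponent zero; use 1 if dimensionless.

Bq = s⁻¹.
So Bq⁻¹ = s.
Combining: Bq⁻¹·m = s · m = m·s.

m·s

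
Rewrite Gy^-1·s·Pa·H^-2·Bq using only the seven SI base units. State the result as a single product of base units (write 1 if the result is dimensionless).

kg⁻¹·m⁻⁷·s⁴·A⁴

Gy = J/kg (absorbed dose = energy per mass),
    = m²·s⁻².
So Gy⁻¹ = m⁻²·s².
Pa = N/m² (pressure = force per area),
    = kg·m⁻¹·s⁻².
H = Wb/A (inductance = flux per current),
    = kg·m²·s⁻²·A⁻².
So H⁻² = kg⁻²·m⁻⁴·s⁴·A⁴.
Bq = 1/s = s⁻¹ (activity is decays per second).
Combining: Gy⁻¹·s·Pa·H⁻²·Bq = (m⁻²·s²) · s · (kg·m⁻¹·s⁻²) · (kg⁻²·m⁻⁴·s⁴·A⁴) · s⁻¹ = kg⁻¹·m⁻⁷·s⁴·A⁴.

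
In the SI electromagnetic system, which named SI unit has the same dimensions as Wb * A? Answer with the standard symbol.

Wb = kg·m²·s⁻²·A⁻¹.
Combining: Wb·A = (kg·m²·s⁻²·A⁻¹) · A = kg·m²·s⁻².
kg·m²·s⁻² is the base-SI form of the joule.

J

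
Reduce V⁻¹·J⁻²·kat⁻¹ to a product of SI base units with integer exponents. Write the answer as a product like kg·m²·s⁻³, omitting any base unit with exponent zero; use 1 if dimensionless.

kg⁻³·m⁻⁶·s⁸·A·mol⁻¹

V = W/A (potential = power per current),
    = kg·m²·s⁻³·A⁻¹.
So V⁻¹ = kg⁻¹·m⁻²·s³·A.
J = N·m (work = force × distance),
    = kg·m²·s⁻².
So J⁻² = kg⁻²·m⁻⁴·s⁴.
kat = mol/s = s⁻¹·mol (catalytic activity).
So kat⁻¹ = s·mol⁻¹.
Combining: V⁻¹·J⁻²·kat⁻¹ = (kg⁻¹·m⁻²·s³·A) · (kg⁻²·m⁻⁴·s⁴) · (s·mol⁻¹) = kg⁻³·m⁻⁶·s⁸·A·mol⁻¹.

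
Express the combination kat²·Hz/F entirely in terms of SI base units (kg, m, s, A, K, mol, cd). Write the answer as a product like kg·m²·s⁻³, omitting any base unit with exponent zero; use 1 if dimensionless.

kg·m²·s⁻⁷·A⁻²·mol²

kat = mol/s = s⁻¹·mol (catalytic activity).
So kat² = s⁻²·mol².
F = C/V (capacitance = charge per voltage),
    = A·s/(kg·m²·s⁻³·A⁻¹) (substituting C and V),
    = kg⁻¹·m⁻²·s⁴·A².
So F⁻¹ = kg·m²·s⁻⁴·A⁻².
Hz = 1/s = s⁻¹ (frequency is cycles per second).
Combining: kat²·F⁻¹·Hz = (s⁻²·mol²) · (kg·m²·s⁻⁴·A⁻²) · s⁻¹ = kg·m²·s⁻⁷·A⁻²·mol².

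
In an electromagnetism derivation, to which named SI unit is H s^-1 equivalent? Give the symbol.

H = kg·m²·s⁻²·A⁻².
Combining: H·s⁻¹ = (kg·m²·s⁻²·A⁻²) · s⁻¹ = kg·m²·s⁻³·A⁻².
kg·m²·s⁻³·A⁻² is the base-SI form of the ohm.

Ω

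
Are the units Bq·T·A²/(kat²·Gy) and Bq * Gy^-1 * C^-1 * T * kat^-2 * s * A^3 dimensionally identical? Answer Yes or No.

Left side:
  Bq = 1/s = s⁻¹ (activity is decays per second).
  T = Wb/m² (flux density = flux per area),
      = kg·s⁻²·A⁻¹.
  kat = mol/s = s⁻¹·mol (catalytic activity).
  So kat⁻² = s²·mol⁻².
  Gy = J/kg (absorbed dose = energy per mass),
      = m²·s⁻².
  So Gy⁻¹ = m⁻²·s².
  Combining: Bq·T·kat⁻²·Gy⁻¹·A² = s⁻¹ · (kg·s⁻²·A⁻¹) · (s²·mol⁻²) · (m⁻²·s²) · A² = kg·m⁻²·s·A·mol⁻².
Right side:
  Bq = s⁻¹.
  Gy = m²·s⁻².
  So Gy⁻¹ = m⁻²·s².
  C = s·A.
  So C⁻¹ = s⁻¹·A⁻¹.
  T = kg·s⁻²·A⁻¹.
  kat = s⁻¹·mol.
  So kat⁻² = s²·mol⁻².
  Combining: Bq·Gy⁻¹·C⁻¹·T·kat⁻²·s·A³ = s⁻¹ · (m⁻²·s²) · (s⁻¹·A⁻¹) · (kg·s⁻²·A⁻¹) · (s²·mol⁻²) · s · A³ = kg·m⁻²·s·A·mol⁻².
Both reduce to kg·m⁻²·s·A·mol⁻².

Yes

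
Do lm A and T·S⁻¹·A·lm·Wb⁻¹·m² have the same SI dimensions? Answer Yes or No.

No

Left side:
  lm = cd.
  Combining: lm·A = cd · A = A·cd.
Right side:
  T = kg·s⁻²·A⁻¹.
  S = kg⁻¹·m⁻²·s³·A².
  So S⁻¹ = kg·m²·s⁻³·A⁻².
  lm = cd.
  Wb = kg·m²·s⁻²·A⁻¹.
  So Wb⁻¹ = kg⁻¹·m⁻²·s²·A.
  Combining: T·S⁻¹·A·lm·Wb⁻¹·m² = (kg·s⁻²·A⁻¹) · (kg·m²·s⁻³·A⁻²) · A · cd · (kg⁻¹·m⁻²·s²·A) · m² = kg·m²·s⁻³·A⁻¹·cd.
Left is A·cd; right is kg·m²·s⁻³·A⁻¹·cd — different.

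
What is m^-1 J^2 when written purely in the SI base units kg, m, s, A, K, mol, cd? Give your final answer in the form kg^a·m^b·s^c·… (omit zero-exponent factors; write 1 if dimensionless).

kg²·m³·s⁻⁴

J = N·m (work = force × distance),
    = kg·m²·s⁻².
So J² = kg²·m⁴·s⁻⁴.
Combining: m⁻¹·J² = m⁻¹ · (kg²·m⁴·s⁻⁴) = kg²·m³·s⁻⁴.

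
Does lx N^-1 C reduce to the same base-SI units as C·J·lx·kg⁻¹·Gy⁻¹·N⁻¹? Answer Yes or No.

Yes

Left side:
  lx = m⁻²·cd.
  N = kg·m·s⁻².
  So N⁻¹ = kg⁻¹·m⁻¹·s².
  C = s·A.
  Combining: lx·N⁻¹·C = (m⁻²·cd) · (kg⁻¹·m⁻¹·s²) · (s·A) = kg⁻¹·m⁻³·s³·A·cd.
Right side:
  C = s·A.
  J = kg·m²·s⁻².
  lx = m⁻²·cd.
  Gy = m²·s⁻².
  So Gy⁻¹ = m⁻²·s².
  N = kg·m·s⁻².
  So N⁻¹ = kg⁻¹·m⁻¹·s².
  Combining: C·J·lx·kg⁻¹·Gy⁻¹·N⁻¹ = (s·A) · (kg·m²·s⁻²) · (m⁻²·cd) · kg⁻¹ · (m⁻²·s²) · (kg⁻¹·m⁻¹·s²) = kg⁻¹·m⁻³·s³·A·cd.
Both reduce to kg⁻¹·m⁻³·s³·A·cd.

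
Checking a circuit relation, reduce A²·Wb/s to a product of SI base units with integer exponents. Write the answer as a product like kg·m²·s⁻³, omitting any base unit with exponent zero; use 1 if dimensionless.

kg·m²·s⁻³·A

Wb = V·s (flux: a volt is a weber per second),
    = kg·m²·s⁻²·A⁻¹.
Combining: s⁻¹·A²·Wb = s⁻¹ · A² · (kg·m²·s⁻²·A⁻¹) = kg·m²·s⁻³·A.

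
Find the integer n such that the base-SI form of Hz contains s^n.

-1

Hz = s⁻¹.
The exponent of s is -1.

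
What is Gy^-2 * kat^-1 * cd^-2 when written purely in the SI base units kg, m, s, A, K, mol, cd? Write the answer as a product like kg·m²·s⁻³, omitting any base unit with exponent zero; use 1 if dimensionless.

Gy = J/kg (absorbed dose = energy per mass),
    = m²·s⁻².
So Gy⁻² = m⁻⁴·s⁴.
kat = mol/s = s⁻¹·mol (catalytic activity).
So kat⁻¹ = s·mol⁻¹.
Combining: Gy⁻²·kat⁻¹·cd⁻² = (m⁻⁴·s⁴) · (s·mol⁻¹) · cd⁻² = m⁻⁴·s⁵·mol⁻¹·cd⁻².

m⁻⁴·s⁵·mol⁻¹·cd⁻²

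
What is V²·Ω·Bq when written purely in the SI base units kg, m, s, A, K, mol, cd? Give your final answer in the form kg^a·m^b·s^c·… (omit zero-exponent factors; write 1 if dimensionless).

kg³·m⁶·s⁻¹⁰·A⁻⁴

V = W/A (potential = power per current),
    = kg·m²·s⁻³·A⁻¹.
So V² = kg²·m⁴·s⁻⁶·A⁻².
Ω = V/A (resistance = voltage per current),
    = kg·m²·s⁻³·A⁻².
Bq = 1/s = s⁻¹ (activity is decays per second).
Combining: V²·Ω·Bq = (kg²·m⁴·s⁻⁶·A⁻²) · (kg·m²·s⁻³·A⁻²) · s⁻¹ = kg³·m⁶·s⁻¹⁰·A⁻⁴.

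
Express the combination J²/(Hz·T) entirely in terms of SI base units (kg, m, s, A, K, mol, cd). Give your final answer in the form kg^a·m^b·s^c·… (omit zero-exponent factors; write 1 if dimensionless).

kg·m⁴·s⁻¹·A

Hz = 1/s = s⁻¹ (frequency is cycles per second).
So Hz⁻¹ = s.
T = Wb/m² (flux density = flux per area),
    = kg·s⁻²·A⁻¹.
So T⁻¹ = kg⁻¹·s²·A.
J = N·m (work = force × distance),
    = kg·m²·s⁻².
So J² = kg²·m⁴·s⁻⁴.
Combining: Hz⁻¹·T⁻¹·J² = s · (kg⁻¹·s²·A) · (kg²·m⁴·s⁻⁴) = kg·m⁴·s⁻¹·A.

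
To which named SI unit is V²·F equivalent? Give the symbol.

J

V = W/A (potential = power per current),
    = kg·m²·s⁻³·A⁻¹.
So V² = kg²·m⁴·s⁻⁶·A⁻².
F = C/V (capacitance = charge per voltage),
    = A·s/(kg·m²·s⁻³·A⁻¹) (substituting C and V),
    = kg⁻¹·m⁻²·s⁴·A².
Combining: V²·F = (kg²·m⁴·s⁻⁶·A⁻²) · (kg⁻¹·m⁻²·s⁴·A²) = kg·m²·s⁻².
kg·m²·s⁻² is the base-SI form of the joule.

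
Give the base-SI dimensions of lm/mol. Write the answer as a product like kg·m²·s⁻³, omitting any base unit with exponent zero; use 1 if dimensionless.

lm = cd.
Combining: mol⁻¹·lm = mol⁻¹ · cd = mol⁻¹·cd.

mol⁻¹·cd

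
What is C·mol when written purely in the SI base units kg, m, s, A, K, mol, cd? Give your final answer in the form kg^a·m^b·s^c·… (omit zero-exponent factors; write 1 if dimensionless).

C = s·A.
Combining: C·mol = (s·A) · mol = s·A·mol.

s·A·mol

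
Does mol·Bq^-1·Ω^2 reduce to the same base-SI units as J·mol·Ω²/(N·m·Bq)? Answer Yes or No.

Yes

Left side:
  Bq = 1/s = s⁻¹ (activity is decays per second).
  So Bq⁻¹ = s.
  Ω = V/A (resistance = voltage per current),
      = kg·m²·s⁻³·A⁻².
  So Ω² = kg²·m⁴·s⁻⁶·A⁻⁴.
  Combining: mol·Bq⁻¹·Ω² = mol · s · (kg²·m⁴·s⁻⁶·A⁻⁴) = kg²·m⁴·s⁻⁵·A⁻⁴·mol.
Right side:
  J = kg·m²·s⁻².
  N = kg·m·s⁻².
  So N⁻¹ = kg⁻¹·m⁻¹·s².
  Ω = kg·m²·s⁻³·A⁻².
  So Ω² = kg²·m⁴·s⁻⁶·A⁻⁴.
  Bq = s⁻¹.
  So Bq⁻¹ = s.
  Combining: J·N⁻¹·mol·Ω²·m⁻¹·Bq⁻¹ = (kg·m²·s⁻²) · (kg⁻¹·m⁻¹·s²) · mol · (kg²·m⁴·s⁻⁶·A⁻⁴) · m⁻¹ · s = kg²·m⁴·s⁻⁵·A⁻⁴·mol.
Both reduce to kg²·m⁴·s⁻⁵·A⁻⁴·mol.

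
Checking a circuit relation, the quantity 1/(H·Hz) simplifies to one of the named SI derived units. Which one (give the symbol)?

S

H = kg·m²·s⁻²·A⁻².
So H⁻¹ = kg⁻¹·m⁻²·s²·A².
Hz = s⁻¹.
So Hz⁻¹ = s.
Combining: H⁻¹·Hz⁻¹ = (kg⁻¹·m⁻²·s²·A²) · s = kg⁻¹·m⁻²·s³·A².
kg⁻¹·m⁻²·s³·A² is the base-SI form of the siemens.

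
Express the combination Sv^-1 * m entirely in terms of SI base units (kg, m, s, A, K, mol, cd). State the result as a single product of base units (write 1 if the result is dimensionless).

m⁻¹·s²

Sv = m²·s⁻².
So Sv⁻¹ = m⁻²·s².
Combining: Sv⁻¹·m = (m⁻²·s²) · m = m⁻¹·s².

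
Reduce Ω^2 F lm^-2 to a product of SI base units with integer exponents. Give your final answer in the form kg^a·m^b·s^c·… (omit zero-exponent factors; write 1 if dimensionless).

kg·m²·s⁻²·A⁻²·cd⁻²

Ω = V/A (resistance = voltage per current),
    = kg·m²·s⁻³·A⁻².
So Ω² = kg²·m⁴·s⁻⁶·A⁻⁴.
F = C/V (capacitance = charge per voltage),
    = A·s/(kg·m²·s⁻³·A⁻¹) (substituting C and V),
    = kg⁻¹·m⁻²·s⁴·A².
lm = cd·sr = cd (luminous flux; sr is dimensionless).
So lm⁻² = cd⁻².
Combining: Ω²·F·lm⁻² = (kg²·m⁴·s⁻⁶·A⁻⁴) · (kg⁻¹·m⁻²·s⁴·A²) · cd⁻² = kg·m²·s⁻²·A⁻²·cd⁻².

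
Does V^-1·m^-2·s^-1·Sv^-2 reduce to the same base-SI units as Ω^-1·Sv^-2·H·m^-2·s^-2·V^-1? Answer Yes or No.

Left side:
  V = kg·m²·s⁻³·A⁻¹.
  So V⁻¹ = kg⁻¹·m⁻²·s³·A.
  Sv = m²·s⁻².
  So Sv⁻² = m⁻⁴·s⁴.
  Combining: V⁻¹·m⁻²·s⁻¹·Sv⁻² = (kg⁻¹·m⁻²·s³·A) · m⁻² · s⁻¹ · (m⁻⁴·s⁴) = kg⁻¹·m⁻⁸·s⁶·A.
Right side:
  Ω = V/A (resistance = voltage per current),
      = kg·m²·s⁻³·A⁻².
  So Ω⁻¹ = kg⁻¹·m⁻²·s³·A².
  Sv = J/kg (equivalent dose = energy per mass),
      = m²·s⁻².
  So Sv⁻² = m⁻⁴·s⁴.
  H = Wb/A (inductance = flux per current),
      = kg·m²·s⁻²·A⁻².
  V = W/A (potential = power per current),
      = kg·m²·s⁻³·A⁻¹.
  So V⁻¹ = kg⁻¹·m⁻²·s³·A.
  Combining: Ω⁻¹·Sv⁻²·H·m⁻²·s⁻²·V⁻¹ = (kg⁻¹·m⁻²·s³·A²) · (m⁻⁴·s⁴) · (kg·m²·s⁻²·A⁻²) · m⁻² · s⁻² · (kg⁻¹·m⁻²·s³·A) = kg⁻¹·m⁻⁸·s⁶·A.
Both reduce to kg⁻¹·m⁻⁸·s⁶·A.

Yes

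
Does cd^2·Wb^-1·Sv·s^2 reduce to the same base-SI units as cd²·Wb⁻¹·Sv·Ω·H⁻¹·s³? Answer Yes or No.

Left side:
  Wb = kg·m²·s⁻²·A⁻¹.
  So Wb⁻¹ = kg⁻¹·m⁻²·s²·A.
  Sv = m²·s⁻².
  Combining: cd²·Wb⁻¹·Sv·s² = cd² · (kg⁻¹·m⁻²·s²·A) · (m²·s⁻²) · s² = kg⁻¹·s²·A·cd².
Right side:
  Wb = kg·m²·s⁻²·A⁻¹.
  So Wb⁻¹ = kg⁻¹·m⁻²·s²·A.
  Sv = m²·s⁻².
  Ω = kg·m²·s⁻³·A⁻².
  H = kg·m²·s⁻²·A⁻².
  So H⁻¹ = kg⁻¹·m⁻²·s²·A².
  Combining: cd²·Wb⁻¹·Sv·Ω·H⁻¹·s³ = cd² · (kg⁻¹·m⁻²·s²·A) · (m²·s⁻²) · (kg·m²·s⁻³·A⁻²) · (kg⁻¹·m⁻²·s²·A²) · s³ = kg⁻¹·s²·A·cd².
Both reduce to kg⁻¹·s²·A·cd².

Yes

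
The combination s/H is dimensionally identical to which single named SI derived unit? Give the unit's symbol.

H = kg·m²·s⁻²·A⁻².
So H⁻¹ = kg⁻¹·m⁻²·s²·A².
Combining: H⁻¹·s = (kg⁻¹·m⁻²·s²·A²) · s = kg⁻¹·m⁻²·s³·A².
kg⁻¹·m⁻²·s³·A² is the base-SI form of the siemens.

S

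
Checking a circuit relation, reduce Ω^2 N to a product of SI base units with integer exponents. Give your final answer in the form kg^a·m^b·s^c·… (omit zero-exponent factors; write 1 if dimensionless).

kg³·m⁵·s⁻⁸·A⁻⁴

Ω = V/A (resistance = voltage per current),
    = kg·m²·s⁻³·A⁻².
So Ω² = kg²·m⁴·s⁻⁶·A⁻⁴.
N = kg·m/s² = kg·m·s⁻² (force = mass × acceleration).
Combining: Ω²·N = (kg²·m⁴·s⁻⁶·A⁻⁴) · (kg·m·s⁻²) = kg³·m⁵·s⁻⁸·A⁻⁴.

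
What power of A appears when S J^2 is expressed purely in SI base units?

2

S = 1/Ω (conductance is reciprocal resistance),
    = kg⁻¹·m⁻²·s³·A².
J = N·m (work = force × distance),
    = kg·m²·s⁻².
So J² = kg²·m⁴·s⁻⁴.
Combining: S·J² = (kg⁻¹·m⁻²·s³·A²) · (kg²·m⁴·s⁻⁴) = kg·m²·s⁻¹·A².
The exponent of A is 2.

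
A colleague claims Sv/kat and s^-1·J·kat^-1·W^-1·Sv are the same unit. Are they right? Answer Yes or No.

Yes

Left side:
  Sv = m²·s⁻².
  kat = s⁻¹·mol.
  So kat⁻¹ = s·mol⁻¹.
  Combining: Sv·kat⁻¹ = (m²·s⁻²) · (s·mol⁻¹) = m²·s⁻¹·mol⁻¹.
Right side:
  J = N·m (work = force × distance),
      = kg·m²·s⁻².
  kat = mol/s = s⁻¹·mol (catalytic activity).
  So kat⁻¹ = s·mol⁻¹.
  W = J/s (power = energy per time),
      = kg·m²·s⁻³.
  So W⁻¹ = kg⁻¹·m⁻²·s³.
  Sv = J/kg (equivalent dose = energy per mass),
      = m²·s⁻².
  Combining: s⁻¹·J·kat⁻¹·W⁻¹·Sv = s⁻¹ · (kg·m²·s⁻²) · (s·mol⁻¹) · (kg⁻¹·m⁻²·s³) · (m²·s⁻²) = m²·s⁻¹·mol⁻¹.
Both reduce to m²·s⁻¹·mol⁻¹.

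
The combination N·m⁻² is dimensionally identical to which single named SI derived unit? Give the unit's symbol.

Pa

N = kg·m·s⁻².
Combining: N·m⁻² = (kg·m·s⁻²) · m⁻² = kg·m⁻¹·s⁻².
kg·m⁻¹·s⁻² is the base-SI form of the pascal.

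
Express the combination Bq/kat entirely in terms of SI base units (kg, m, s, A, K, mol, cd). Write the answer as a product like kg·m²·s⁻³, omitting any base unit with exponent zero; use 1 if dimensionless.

mol⁻¹

kat = s⁻¹·mol.
So kat⁻¹ = s·mol⁻¹.
Bq = s⁻¹.
Combining: kat⁻¹·Bq = (s·mol⁻¹) · s⁻¹ = mol⁻¹.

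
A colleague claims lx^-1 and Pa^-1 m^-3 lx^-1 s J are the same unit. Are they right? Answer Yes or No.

Left side:
  lx = m⁻²·cd.
  So lx⁻¹ = m²·cd⁻¹.
Right side:
  Pa = N/m² (pressure = force per area),
      = kg·m⁻¹·s⁻².
  So Pa⁻¹ = kg⁻¹·m·s².
  lx = lm/m² (illuminance = luminous flux per area),
      = m⁻²·cd.
  So lx⁻¹ = m²·cd⁻¹.
  J = N·m (work = force × distance),
      = kg·m²·s⁻².
  Combining: Pa⁻¹·m⁻³·lx⁻¹·s·J = (kg⁻¹·m·s²) · m⁻³ · (m²·cd⁻¹) · s · (kg·m²·s⁻²) = m²·s·cd⁻¹.
Left is m²·cd⁻¹; right is m²·s·cd⁻¹ — different.

No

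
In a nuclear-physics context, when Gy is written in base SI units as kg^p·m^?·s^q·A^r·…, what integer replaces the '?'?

Gy = J/kg (absorbed dose = energy per mass),
    = m²·s⁻².
The exponent of m is 2.

2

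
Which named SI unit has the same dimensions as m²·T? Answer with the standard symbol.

T = kg·s⁻²·A⁻¹.
Combining: m²·T = m² · (kg·s⁻²·A⁻¹) = kg·m²·s⁻²·A⁻¹.
kg·m²·s⁻²·A⁻¹ is the base-SI form of the weber.

Wb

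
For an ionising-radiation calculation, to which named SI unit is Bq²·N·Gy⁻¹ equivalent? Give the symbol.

Pa

Bq = 1/s = s⁻¹ (activity is decays per second).
So Bq² = s⁻².
N = kg·m/s² = kg·m·s⁻² (force = mass × acceleration).
Gy = J/kg (absorbed dose = energy per mass),
    = m²·s⁻².
So Gy⁻¹ = m⁻²·s².
Combining: Bq²·N·Gy⁻¹ = s⁻² · (kg·m·s⁻²) · (m⁻²·s²) = kg·m⁻¹·s⁻².
kg·m⁻¹·s⁻² is the base-SI form of the pascal.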